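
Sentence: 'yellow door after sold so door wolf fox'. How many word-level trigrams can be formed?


Word trigrams from [8] words:
  Trigram 1: (yellow door after)
  Trigram 2: (door after sold)
  Trigram 3: (after sold so)
  Trigram 4: (sold so door)
  Trigram 5: (so door wolf)
  Trigram 6: (door wolf fox)
Total word trigrams: 8 - 2 = 6

6


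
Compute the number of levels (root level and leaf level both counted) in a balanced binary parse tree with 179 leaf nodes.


In a balanced binary tree with n leaves the deepest leaf is ceil(log2(n)) edges below the root,
so counting node levels inclusive of root and leaves gives ceil(log2(n)) + 1 levels.
log2(179) = 7.4838
ceil(7.4838) = 8
levels = 8 + 1 = 9

9


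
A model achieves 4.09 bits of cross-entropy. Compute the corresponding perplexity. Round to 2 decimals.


Perplexity formula: PP = 2^H
H = 4.09
PP = 2^4.09
Decompose: 2^4.09 = 2^4 * 2^0.09
2^4 = 16, 2^0.09 ~ 1.0643702
PP ~ 16 * 1.0643702 = 17.0299232
Rounded to 2 decimals: 17.03

17.03


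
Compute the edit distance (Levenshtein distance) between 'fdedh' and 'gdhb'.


Building DP table for s1='fdedh' (len 5) and s2='gdhb' (len 4):
       g  d  h  b
    0  1  2  3  4
  f 1  1  2  3  4
  d 2  2  1  2  3
  e 3  3  2  2  3
  d 4  4  3  3  3
  h 5  5  4  3  4
Edit distance = dp[5][4] = 4

4


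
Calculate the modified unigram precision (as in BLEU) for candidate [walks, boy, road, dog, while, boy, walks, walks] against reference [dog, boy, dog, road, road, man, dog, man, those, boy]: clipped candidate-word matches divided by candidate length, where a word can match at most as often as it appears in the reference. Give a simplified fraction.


Reference word counts: {'boy': 2, 'dog': 3, 'man': 2, 'road': 2, 'those': 1}
Checking each candidate word (with clipping):
  'walks' -> not in reference -> no match (matches: 0)
  'boy' -> in reference (ref count 2, used 1/2) -> match (matches: 1)
  'road' -> in reference (ref count 2, used 1/2) -> match (matches: 2)
  'dog' -> in reference (ref count 3, used 1/3) -> match (matches: 3)
  'while' -> not in reference -> no match (matches: 3)
  'boy' -> in reference (ref count 2, used 2/2) -> match (matches: 4)
  'walks' -> not in reference -> no match (matches: 4)
  'walks' -> not in reference -> no match (matches: 4)
Clipped matches: 4, Candidate length: 8
Precision = 4/8 = 1/2

1/2


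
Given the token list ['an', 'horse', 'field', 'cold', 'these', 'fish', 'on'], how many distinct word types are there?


Listing all tokens and tracking unique types:
  Token 1: 'an' -> NEW (unique so far: 1)
  Token 2: 'horse' -> NEW (unique so far: 2)
  Token 3: 'field' -> NEW (unique so far: 3)
  Token 4: 'cold' -> NEW (unique so far: 4)
  Token 5: 'these' -> NEW (unique so far: 5)
  Token 6: 'fish' -> NEW (unique so far: 6)
  Token 7: 'on' -> NEW (unique so far: 7)
Unique types: ('an', 'cold', 'field', 'fish', 'horse', 'on', 'these')
Vocabulary size: 7

7


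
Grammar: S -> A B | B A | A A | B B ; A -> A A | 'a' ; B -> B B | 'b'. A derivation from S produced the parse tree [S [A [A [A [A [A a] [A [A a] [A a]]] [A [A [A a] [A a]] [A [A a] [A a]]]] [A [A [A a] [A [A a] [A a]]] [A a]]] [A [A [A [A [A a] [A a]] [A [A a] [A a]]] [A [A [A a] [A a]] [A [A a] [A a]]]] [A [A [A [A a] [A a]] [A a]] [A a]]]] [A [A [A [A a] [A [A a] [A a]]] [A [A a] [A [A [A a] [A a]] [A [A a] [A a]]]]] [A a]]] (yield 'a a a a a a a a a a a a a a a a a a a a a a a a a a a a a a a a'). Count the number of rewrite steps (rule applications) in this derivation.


Every bracketed nonterminal node [X ...] in the tree is produced by exactly one rule application.
Reading the tree off as a leftmost derivation:
  Step 1: S  =>  A A   (applied S -> A A)
  Step 2: A A  =>  A A A   (applied A -> A A)
  Step 3: A A A  =>  A A A A   (applied A -> A A)
  Step 4: A A A A  =>  A A A A A   (applied A -> A A)
  Step 5: A A A A A  =>  A A A A A A   (applied A -> A A)
  Step 6: A A A A A A  =>  a A A A A A   (applied A -> a)
  Step 7: a A A A A A  =>  a A A A A A A   (applied A -> A A)
  Step 8: a A A A A A A  =>  a a A A A A A   (applied A -> a)
  Step 9: a a A A A A A  =>  a a a A A A A   (applied A -> a)
  Step 10: a a a A A A A  =>  a a a A A A A A   (applied A -> A A)
  Step 11: a a a A A A A A  =>  a a a A A A A A A   (applied A -> A A)
  Step 12: a a a A A A A A A  =>  a a a a A A A A A   (applied A -> a)
  Step 13: a a a a A A A A A  =>  a a a a a A A A A   (applied A -> a)
  Step 14: a a a a a A A A A  =>  a a a a a A A A A A   (applied A -> A A)
  Step 15: a a a a a A A A A A  =>  a a a a a a A A A A   (applied A -> a)
  Step 16: a a a a a a A A A A  =>  a a a a a a a A A A   (applied A -> a)
  Step 17: a a a a a a a A A A  =>  a a a a a a a A A A A   (applied A -> A A)
  Step 18: a a a a a a a A A A A  =>  a a a a a a a A A A A A   (applied A -> A A)
  Step 19: a a a a a a a A A A A A  =>  a a a a a a a a A A A A   (applied A -> a)
  Step 20: a a a a a a a a A A A A  =>  a a a a a a a a A A A A A   (applied A -> A A)
  Step 21: a a a a a a a a A A A A A  =>  a a a a a a a a a A A A A   (applied A -> a)
  Step 22: a a a a a a a a a A A A A  =>  a a a a a a a a a a A A A   (applied A -> a)
  Step 23: a a a a a a a a a a A A A  =>  a a a a a a a a a a a A A   (applied A -> a)
  Step 24: a a a a a a a a a a a A A  =>  a a a a a a a a a a a A A A   (applied A -> A A)
  Step 25: a a a a a a a a a a a A A A  =>  a a a a a a a a a a a A A A A   (applied A -> A A)
  Step 26: a a a a a a a a a a a A A A A  =>  a a a a a a a a a a a A A A A A   (applied A -> A A)
  Step 27: a a a a a a a a a a a A A A A A  =>  a a a a a a a a a a a A A A A A A   (applied A -> A A)
  Step 28: a a a a a a a a a a a A A A A A A  =>  a a a a a a a a a a a a A A A A A   (applied A -> a)
  Step 29: a a a a a a a a a a a a A A A A A  =>  a a a a a a a a a a a a a A A A A   (applied A -> a)
  Step 30: a a a a a a a a a a a a a A A A A  =>  a a a a a a a a a a a a a A A A A A   (applied A -> A A)
  Step 31: a a a a a a a a a a a a a A A A A A  =>  a a a a a a a a a a a a a a A A A A   (applied A -> a)
  Step 32: a a a a a a a a a a a a a a A A A A  =>  a a a a a a a a a a a a a a a A A A   (applied A -> a)
  Step 33: a a a a a a a a a a a a a a a A A A  =>  a a a a a a a a a a a a a a a A A A A   (applied A -> A A)
  Step 34: a a a a a a a a a a a a a a a A A A A  =>  a a a a a a a a a a a a a a a A A A A A   (applied A -> A A)
  Step 35: a a a a a a a a a a a a a a a A A A A A  =>  a a a a a a a a a a a a a a a a A A A A   (applied A -> a)
  Step 36: a a a a a a a a a a a a a a a a A A A A  =>  a a a a a a a a a a a a a a a a a A A A   (applied A -> a)
  Step 37: a a a a a a a a a a a a a a a a a A A A  =>  a a a a a a a a a a a a a a a a a A A A A   (applied A -> A A)
  Step 38: a a a a a a a a a a a a a a a a a A A A A  =>  a a a a a a a a a a a a a a a a a a A A A   (applied A -> a)
  Step 39: a a a a a a a a a a a a a a a a a a A A A  =>  a a a a a a a a a a a a a a a a a a a A A   (applied A -> a)
  Step 40: a a a a a a a a a a a a a a a a a a a A A  =>  a a a a a a a a a a a a a a a a a a a A A A   (applied A -> A A)
  Step 41: a a a a a a a a a a a a a a a a a a a A A A  =>  a a a a a a a a a a a a a a a a a a a A A A A   (applied A -> A A)
  Step 42: a a a a a a a a a a a a a a a a a a a A A A A  =>  a a a a a a a a a a a a a a a a a a a A A A A A   (applied A -> A A)
  Step 43: a a a a a a a a a a a a a a a a a a a A A A A A  =>  a a a a a a a a a a a a a a a a a a a a A A A A   (applied A -> a)
  Step 44: a a a a a a a a a a a a a a a a a a a a A A A A  =>  a a a a a a a a a a a a a a a a a a a a a A A A   (applied A -> a)
  Step 45: a a a a a a a a a a a a a a a a a a a a a A A A  =>  a a a a a a a a a a a a a a a a a a a a a a A A   (applied A -> a)
  Step 46: a a a a a a a a a a a a a a a a a a a a a a A A  =>  a a a a a a a a a a a a a a a a a a a a a a a A   (applied A -> a)
  Step 47: a a a a a a a a a a a a a a a a a a a a a a a A  =>  a a a a a a a a a a a a a a a a a a a a a a a A A   (applied A -> A A)
  Step 48: a a a a a a a a a a a a a a a a a a a a a a a A A  =>  a a a a a a a a a a a a a a a a a a a a a a a A A A   (applied A -> A A)
  Step 49: a a a a a a a a a a a a a a a a a a a a a a a A A A  =>  a a a a a a a a a a a a a a a a a a a a a a a A A A A   (applied A -> A A)
  Step 50: a a a a a a a a a a a a a a a a a a a a a a a A A A A  =>  a a a a a a a a a a a a a a a a a a a a a a a a A A A   (applied A -> a)
  Step 51: a a a a a a a a a a a a a a a a a a a a a a a a A A A  =>  a a a a a a a a a a a a a a a a a a a a a a a a A A A A   (applied A -> A A)
  Step 52: a a a a a a a a a a a a a a a a a a a a a a a a A A A A  =>  a a a a a a a a a a a a a a a a a a a a a a a a a A A A   (applied A -> a)
  Step 53: a a a a a a a a a a a a a a a a a a a a a a a a a A A A  =>  a a a a a a a a a a a a a a a a a a a a a a a a a a A A   (applied A -> a)
  Step 54: a a a a a a a a a a a a a a a a a a a a a a a a a a A A  =>  a a a a a a a a a a a a a a a a a a a a a a a a a a A A A   (applied A -> A A)
  Step 55: a a a a a a a a a a a a a a a a a a a a a a a a a a A A A  =>  a a a a a a a a a a a a a a a a a a a a a a a a a a a A A   (applied A -> a)
  Step 56: a a a a a a a a a a a a a a a a a a a a a a a a a a a A A  =>  a a a a a a a a a a a a a a a a a a a a a a a a a a a A A A   (applied A -> A A)
  Step 57: a a a a a a a a a a a a a a a a a a a a a a a a a a a A A A  =>  a a a a a a a a a a a a a a a a a a a a a a a a a a a A A A A   (applied A -> A A)
  Step 58: a a a a a a a a a a a a a a a a a a a a a a a a a a a A A A A  =>  a a a a a a a a a a a a a a a a a a a a a a a a a a a a A A A   (applied A -> a)
  Step 59: a a a a a a a a a a a a a a a a a a a a a a a a a a a a A A A  =>  a a a a a a a a a a a a a a a a a a a a a a a a a a a a a A A   (applied A -> a)
  Step 60: a a a a a a a a a a a a a a a a a a a a a a a a a a a a a A A  =>  a a a a a a a a a a a a a a a a a a a a a a a a a a a a a A A A   (applied A -> A A)
  Step 61: a a a a a a a a a a a a a a a a a a a a a a a a a a a a a A A A  =>  a a a a a a a a a a a a a a a a a a a a a a a a a a a a a a A A   (applied A -> a)
  Step 62: a a a a a a a a a a a a a a a a a a a a a a a a a a a a a a A A  =>  a a a a a a a a a a a a a a a a a a a a a a a a a a a a a a a A   (applied A -> a)
  Step 63: a a a a a a a a a a a a a a a a a a a a a a a a a a a a a a a A  =>  a a a a a a a a a a a a a a a a a a a a a a a a a a a a a a a a   (applied A -> a)
Final yield: a a a a a a a a a a a a a a a a a a a a a a a a a a a a a a a a
Total rewrite steps: 63

63


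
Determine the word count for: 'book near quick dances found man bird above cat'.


Counting words by splitting on spaces:
  Word 1: 'book'
  Word 2: 'near'
  Word 3: 'quick'
  Word 4: 'dances'
  Word 5: 'found'
  Word 6: 'man'
  Word 7: 'bird'
  Word 8: 'above'
  Word 9: 'cat'
Total words: 9

9


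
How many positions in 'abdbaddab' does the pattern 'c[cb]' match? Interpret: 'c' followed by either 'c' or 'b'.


Pattern: c[cb] means 'c' followed by either 'c' or 'b'.
Scanning 'abdbaddab' position-by-position:
  Pos 0: window 'ab' -> no
  Pos 1: window 'bd' -> no
  Pos 2: window 'db' -> no
  Pos 3: window 'ba' -> no
  Pos 4: window 'ad' -> no
  Pos 5: window 'dd' -> no
  Pos 6: window 'da' -> no
  Pos 7: window 'ab' -> no
  Pos 8: window 'b' -> no
Total matches: 0

0


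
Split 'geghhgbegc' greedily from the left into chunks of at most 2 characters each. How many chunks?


'geghhgbegc' has 10 characters.
Chunking with max size 2:
  Chunk 1: 'ge' (positions 0-1)
  Chunk 2: 'gh' (positions 2-3)
  Chunk 3: 'hg' (positions 4-5)
  Chunk 4: 'be' (positions 6-7)
  Chunk 5: 'gc' (positions 8-9)
Total chunks: ceil(10 / 2) = 5

5


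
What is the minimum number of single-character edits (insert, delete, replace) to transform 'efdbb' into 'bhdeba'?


Building DP table for s1='efdbb' (len 5) and s2='bhdeba' (len 6):
       b  h  d  e  b  a
    0  1  2  3  4  5  6
  e 1  1  2  3  3  4  5
  f 2  2  2  3  4  4  5
  d 3  3  3  2  3  4  5
  b 4  3  4  3  3  3  4
  b 5  4  4  4  4  3  4
Edit distance = dp[5][6] = 4

4


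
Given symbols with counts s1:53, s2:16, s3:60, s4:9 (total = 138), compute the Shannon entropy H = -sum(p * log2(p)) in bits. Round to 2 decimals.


Computing entropy H = -sum(p_i * log2(p_i)):
  s1: p = 53/138 = 0.3841, -p*log2(p) = 0.5302
  s2: p = 16/138 = 0.1159, -p*log2(p) = 0.3604
  s3: p = 60/138 = 0.4348, -p*log2(p) = 0.5224
  s4: p = 9/138 = 0.0652, -p*log2(p) = 0.2569
H = sum of terms = 1.6699
Rounded to 2 decimals: 1.67

1.67


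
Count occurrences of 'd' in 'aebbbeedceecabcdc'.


Scanning 'aebbbeedceecabcdc' for 'd':
  Position 7: 'd' -> MATCH (count: 1)
  Position 15: 'd' -> MATCH (count: 2)
Total occurrences of 'd': 2

2


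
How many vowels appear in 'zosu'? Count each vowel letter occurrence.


Scanning each character of 'zosu':
  Position 1: 'z' -> consonant (running count: 0)
  Position 2: 'o' -> vowel (running count: 1)
  Position 3: 's' -> consonant (running count: 1)
  Position 4: 'u' -> vowel (running count: 2)
Total vowels: 2

2


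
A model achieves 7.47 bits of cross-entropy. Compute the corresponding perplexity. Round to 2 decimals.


Perplexity formula: PP = 2^H
H = 7.47
PP = 2^7.47
Decompose: 2^7.47 = 2^7 * 2^0.47
2^7 = 128, 2^0.47 ~ 1.3851095
PP ~ 128 * 1.3851095 = 177.2940160
Rounded to 2 decimals: 177.29

177.29


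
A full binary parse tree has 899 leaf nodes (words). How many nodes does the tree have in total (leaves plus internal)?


Leaf nodes (terminals): 899
Internal nodes = n - 1 = 899 - 1 = 898
Total = leaves + internal = 899 + 898 = 1797

1797


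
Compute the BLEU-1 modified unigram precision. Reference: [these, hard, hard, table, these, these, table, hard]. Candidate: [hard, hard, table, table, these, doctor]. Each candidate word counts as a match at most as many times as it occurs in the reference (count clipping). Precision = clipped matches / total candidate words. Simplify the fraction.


Reference word counts: {'hard': 3, 'table': 2, 'these': 3}
Checking each candidate word (with clipping):
  'hard' -> in reference (ref count 3, used 1/3) -> match (matches: 1)
  'hard' -> in reference (ref count 3, used 2/3) -> match (matches: 2)
  'table' -> in reference (ref count 2, used 1/2) -> match (matches: 3)
  'table' -> in reference (ref count 2, used 2/2) -> match (matches: 4)
  'these' -> in reference (ref count 3, used 1/3) -> match (matches: 5)
  'doctor' -> not in reference -> no match (matches: 5)
Clipped matches: 5, Candidate length: 6
Precision = 5/6

5/6


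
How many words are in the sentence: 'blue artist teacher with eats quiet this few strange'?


Counting words by splitting on spaces:
  Word 1: 'blue'
  Word 2: 'artist'
  Word 3: 'teacher'
  Word 4: 'with'
  Word 5: 'eats'
  Word 6: 'quiet'
  Word 7: 'this'
  Word 8: 'few'
  Word 9: 'strange'
Total words: 9

9


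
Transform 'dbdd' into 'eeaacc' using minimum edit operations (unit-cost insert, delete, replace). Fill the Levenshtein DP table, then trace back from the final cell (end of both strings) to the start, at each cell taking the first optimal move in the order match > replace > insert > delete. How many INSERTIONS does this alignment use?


Edit distance = 6. Backtracking from cell (4, 6) with preference match > replace > insert > delete,
then listing the resulting alignment 'dbdd' -> 'eeaacc' left to right:
  Step 1: insert 'e' [insertion #1]
  Step 2: insert 'e' [insertion #2]
  Step 3: replace d->a
  Step 4: replace b->a
  Step 5: replace d->c
  Step 6: replace d->c
Total insertions: 2

2


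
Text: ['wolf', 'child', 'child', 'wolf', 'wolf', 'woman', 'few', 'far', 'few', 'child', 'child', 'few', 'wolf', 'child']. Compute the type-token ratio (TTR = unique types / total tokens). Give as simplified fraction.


Tokens: 14
Unique types: ('child', 'far', 'few', 'wolf', 'woman') = 5
TTR = 5/14
Already in lowest terms.

5/14


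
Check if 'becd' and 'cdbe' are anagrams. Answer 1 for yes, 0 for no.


Sort characters of 'becd': 'bcde'
Sort characters of 'cdbe': 'bcde'
Sorted forms match -> they ARE anagrams
Result: 1

1


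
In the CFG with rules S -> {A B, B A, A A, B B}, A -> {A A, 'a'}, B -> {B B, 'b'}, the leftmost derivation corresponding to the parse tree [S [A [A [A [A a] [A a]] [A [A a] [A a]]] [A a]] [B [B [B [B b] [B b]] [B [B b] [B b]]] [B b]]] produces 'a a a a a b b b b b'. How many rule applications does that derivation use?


Every bracketed nonterminal node [X ...] in the tree is produced by exactly one rule application.
Reading the tree off as a leftmost derivation:
  Step 1: S  =>  A B   (applied S -> A B)
  Step 2: A B  =>  A A B   (applied A -> A A)
  Step 3: A A B  =>  A A A B   (applied A -> A A)
  Step 4: A A A B  =>  A A A A B   (applied A -> A A)
  Step 5: A A A A B  =>  a A A A B   (applied A -> a)
  Step 6: a A A A B  =>  a a A A B   (applied A -> a)
  Step 7: a a A A B  =>  a a A A A B   (applied A -> A A)
  Step 8: a a A A A B  =>  a a a A A B   (applied A -> a)
  Step 9: a a a A A B  =>  a a a a A B   (applied A -> a)
  Step 10: a a a a A B  =>  a a a a a B   (applied A -> a)
  Step 11: a a a a a B  =>  a a a a a B B   (applied B -> B B)
  Step 12: a a a a a B B  =>  a a a a a B B B   (applied B -> B B)
  Step 13: a a a a a B B B  =>  a a a a a B B B B   (applied B -> B B)
  Step 14: a a a a a B B B B  =>  a a a a a b B B B   (applied B -> b)
  Step 15: a a a a a b B B B  =>  a a a a a b b B B   (applied B -> b)
  Step 16: a a a a a b b B B  =>  a a a a a b b B B B   (applied B -> B B)
  Step 17: a a a a a b b B B B  =>  a a a a a b b b B B   (applied B -> b)
  Step 18: a a a a a b b b B B  =>  a a a a a b b b b B   (applied B -> b)
  Step 19: a a a a a b b b b B  =>  a a a a a b b b b b   (applied B -> b)
Final yield: a a a a a b b b b b
Total rewrite steps: 19

19


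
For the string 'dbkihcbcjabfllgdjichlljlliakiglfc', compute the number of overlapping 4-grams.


String 'dbkihcbcjabfllgdjichlljlliakiglfc' has length L = 33.
Number of overlapping n-grams = L - n + 1
Substituting: 33 - 4 + 1 = 30

30


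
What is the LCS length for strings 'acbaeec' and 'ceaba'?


DP table for LCS of 'acbaeec' and 'ceaba':
       c  e  a  b  a
    0  0  0  0  0  0
  a 0  0  0  1  1  1
  c 0  1  1  1  1  1
  b 0  1  1  1  2  2
  a 0  1  1  2  2  3
  e 0  1  2  2  2  3
  e 0  1  2  2  2  3
  c 0  1  2  2  2  3
LCS: 'aba'
LCS length = 3

3


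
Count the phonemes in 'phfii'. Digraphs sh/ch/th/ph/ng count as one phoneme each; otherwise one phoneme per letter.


Parsing 'phfii' greedily, digraphs first:
  'ph' -> digraph (1 consonant phoneme) (phonemes so far: 1)
  'f' -> consonant phoneme (phonemes so far: 2)
  'i' -> vowel phoneme (phonemes so far: 3)
  'i' -> vowel phoneme (phonemes so far: 4)
Total phonemes: 4

4


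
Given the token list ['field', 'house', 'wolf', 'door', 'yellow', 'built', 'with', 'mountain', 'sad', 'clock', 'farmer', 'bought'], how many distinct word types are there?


Listing all tokens and tracking unique types:
  Token 1: 'field' -> NEW (unique so far: 1)
  Token 2: 'house' -> NEW (unique so far: 2)
  Token 3: 'wolf' -> NEW (unique so far: 3)
  Token 4: 'door' -> NEW (unique so far: 4)
  Token 5: 'yellow' -> NEW (unique so far: 5)
  Token 6: 'built' -> NEW (unique so far: 6)
  Token 7: 'with' -> NEW (unique so far: 7)
  Token 8: 'mountain' -> NEW (unique so far: 8)
  Token 9: 'sad' -> NEW (unique so far: 9)
  Token 10: 'clock' -> NEW (unique so far: 10)
  Token 11: 'farmer' -> NEW (unique so far: 11)
  Token 12: 'bought' -> NEW (unique so far: 12)
Unique types: ('bought', 'built', 'clock', 'door', 'farmer', 'field', 'house', 'mountain', 'sad', 'with', 'wolf', 'yellow')
Vocabulary size: 12

12


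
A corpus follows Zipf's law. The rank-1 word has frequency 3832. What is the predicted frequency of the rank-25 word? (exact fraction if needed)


Zipf's law: freq(rank) = f1 / rank
f1 = 3832, rank = 25
freq = 3832 / 25
GCD(3832, 25) = 1
Simplified: 3832/25

3832/25


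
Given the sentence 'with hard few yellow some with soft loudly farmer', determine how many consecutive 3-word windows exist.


Word trigrams from [9] words:
  Trigram 1: (with hard few)
  Trigram 2: (hard few yellow)
  Trigram 3: (few yellow some)
  Trigram 4: (yellow some with)
  Trigram 5: (some with soft)
  Trigram 6: (with soft loudly)
  Trigram 7: (soft loudly farmer)
Total word trigrams: 9 - 2 = 7

7


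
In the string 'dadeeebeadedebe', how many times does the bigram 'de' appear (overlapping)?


Scanning 'dadeeebeadedebe' for bigram 'de':
  Position 0: 'da' -> no
  Position 1: 'ad' -> no
  Position 2: 'de' -> MATCH
  Position 3: 'ee' -> no
  Position 4: 'ee' -> no
  Position 5: 'eb' -> no
  Position 6: 'be' -> no
  Position 7: 'ea' -> no
  Position 8: 'ad' -> no
  Position 9: 'de' -> MATCH
  Position 10: 'ed' -> no
  Position 11: 'de' -> MATCH
  Position 12: 'eb' -> no
  Position 13: 'be' -> no
Total matches: 3

3


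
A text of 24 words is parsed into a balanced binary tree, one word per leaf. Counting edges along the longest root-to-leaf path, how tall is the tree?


In a balanced binary tree with n leaves the deepest leaf is ceil(log2(n)) edges below the root.
log2(24) = 4.5850
ceil(4.5850) = 5
height (edges) = 5

5


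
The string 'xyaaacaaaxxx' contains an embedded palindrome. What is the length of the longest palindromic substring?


Scanning 'xyaaacaaaxxx' for palindromic substrings.
Substring at positions 2-8: 'aaacaaa'.
Check: reverse('aaacaaa') = 'aaacaaa' -> palindrome confirmed.
Neighbouring characters ('y' / 'x') break symmetry, so it cannot extend further.
No longer palindromic substring exists; longest length = 7

7


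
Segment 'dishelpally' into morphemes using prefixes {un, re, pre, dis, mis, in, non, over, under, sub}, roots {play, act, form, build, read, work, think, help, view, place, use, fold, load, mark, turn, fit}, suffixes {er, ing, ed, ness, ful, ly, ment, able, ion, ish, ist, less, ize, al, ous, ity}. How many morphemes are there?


Segmenting 'dishelpally' against the inventory:
  'dis' -> prefix (morpheme 1)
  'help' -> root (morpheme 2)
  'al' -> suffix (morpheme 3)
  'ly' -> suffix (morpheme 4)
Total morphemes: 4

4


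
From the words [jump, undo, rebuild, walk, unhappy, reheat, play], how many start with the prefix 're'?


Checking each word for prefix 're':
  'jump' -> no (count: 0)
  'undo' -> no (count: 0)
  'rebuild' -> YES, starts with 're' (count: 1)
  'walk' -> no (count: 1)
  'unhappy' -> no (count: 1)
  'reheat' -> YES, starts with 're' (count: 2)
  'play' -> no (count: 2)
Total with prefix 're': 2

2


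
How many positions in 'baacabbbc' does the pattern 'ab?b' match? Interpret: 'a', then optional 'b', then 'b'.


Pattern: ab?b means 'a', then optional 'b', then 'b'.
Scanning 'baacabbbc' position-by-position:
  Pos 0: window 'baa' -> no
  Pos 1: window 'aac' -> no
  Pos 2: window 'aca' -> no
  Pos 3: window 'cab' -> no
  Pos 4: window 'abb' -> MATCH
  Pos 5: window 'bbb' -> no
  Pos 6: window 'bbc' -> no
  Pos 7: window 'bc' -> no
  Pos 8: window 'c' -> no
Total matches: 1

1


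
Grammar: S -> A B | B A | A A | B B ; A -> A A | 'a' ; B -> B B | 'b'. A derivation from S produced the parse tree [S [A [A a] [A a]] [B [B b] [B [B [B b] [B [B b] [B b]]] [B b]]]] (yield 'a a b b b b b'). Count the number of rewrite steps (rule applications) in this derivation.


Every bracketed nonterminal node [X ...] in the tree is produced by exactly one rule application.
Reading the tree off as a leftmost derivation:
  Step 1: S  =>  A B   (applied S -> A B)
  Step 2: A B  =>  A A B   (applied A -> A A)
  Step 3: A A B  =>  a A B   (applied A -> a)
  Step 4: a A B  =>  a a B   (applied A -> a)
  Step 5: a a B  =>  a a B B   (applied B -> B B)
  Step 6: a a B B  =>  a a b B   (applied B -> b)
  Step 7: a a b B  =>  a a b B B   (applied B -> B B)
  Step 8: a a b B B  =>  a a b B B B   (applied B -> B B)
  Step 9: a a b B B B  =>  a a b b B B   (applied B -> b)
  Step 10: a a b b B B  =>  a a b b B B B   (applied B -> B B)
  Step 11: a a b b B B B  =>  a a b b b B B   (applied B -> b)
  Step 12: a a b b b B B  =>  a a b b b b B   (applied B -> b)
  Step 13: a a b b b b B  =>  a a b b b b b   (applied B -> b)
Final yield: a a b b b b b
Total rewrite steps: 13

13


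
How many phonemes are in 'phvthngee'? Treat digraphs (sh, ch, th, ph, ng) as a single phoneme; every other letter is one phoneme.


Parsing 'phvthngee' greedily, digraphs first:
  'ph' -> digraph (1 consonant phoneme) (phonemes so far: 1)
  'v' -> consonant phoneme (phonemes so far: 2)
  'th' -> digraph (1 consonant phoneme) (phonemes so far: 3)
  'ng' -> digraph (1 consonant phoneme) (phonemes so far: 4)
  'e' -> vowel phoneme (phonemes so far: 5)
  'e' -> vowel phoneme (phonemes so far: 6)
Total phonemes: 6

6


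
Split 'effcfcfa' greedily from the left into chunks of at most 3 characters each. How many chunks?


'effcfcfa' has 8 characters.
Chunking with max size 3:
  Chunk 1: 'eff' (positions 0-2)
  Chunk 2: 'cfc' (positions 3-5)
  Chunk 3: 'fa' (positions 6-7)
Total chunks: ceil(8 / 3) = 3

3


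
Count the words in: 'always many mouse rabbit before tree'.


Counting words by splitting on spaces:
  Word 1: 'always'
  Word 2: 'many'
  Word 3: 'mouse'
  Word 4: 'rabbit'
  Word 5: 'before'
  Word 6: 'tree'
Total words: 6

6


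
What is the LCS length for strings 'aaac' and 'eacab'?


DP table for LCS of 'aaac' and 'eacab':
       e  a  c  a  b
    0  0  0  0  0  0
  a 0  0  1  1  1  1
  a 0  0  1  1  2  2
  a 0  0  1  1  2  2
  c 0  0  1  2  2  2
LCS: 'aa'
LCS length = 2

2


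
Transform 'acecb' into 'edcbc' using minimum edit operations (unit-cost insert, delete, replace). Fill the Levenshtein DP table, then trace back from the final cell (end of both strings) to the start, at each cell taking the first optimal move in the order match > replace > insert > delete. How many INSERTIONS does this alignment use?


Edit distance = 4. Backtracking from cell (5, 5) with preference match > replace > insert > delete,
then listing the resulting alignment 'acecb' -> 'edcbc' left to right:
  Step 1: delete 'a'
  Step 2: replace c->e
  Step 3: replace e->d
  Step 4: keep 'c'
  Step 5: keep 'b'
  Step 6: insert 'c' [insertion #1]
Total insertions: 1

1


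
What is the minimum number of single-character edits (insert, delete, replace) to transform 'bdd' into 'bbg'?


Building DP table for s1='bdd' (len 3) and s2='bbg' (len 3):
       b  b  g
    0  1  2  3
  b 1  0  1  2
  d 2  1  1  2
  d 3  2  2  2
Edit distance = dp[3][3] = 2

2


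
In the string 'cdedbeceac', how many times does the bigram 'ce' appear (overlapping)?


Scanning 'cdedbeceac' for bigram 'ce':
  Position 0: 'cd' -> no
  Position 1: 'de' -> no
  Position 2: 'ed' -> no
  Position 3: 'db' -> no
  Position 4: 'be' -> no
  Position 5: 'ec' -> no
  Position 6: 'ce' -> MATCH
  Position 7: 'ea' -> no
  Position 8: 'ac' -> no
Total matches: 1

1


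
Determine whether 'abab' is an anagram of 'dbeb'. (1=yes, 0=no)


Sort characters of 'abab': 'aabb'
Sort characters of 'dbeb': 'bbde'
Sorted forms differ -> they are NOT anagrams
Result: 0

0


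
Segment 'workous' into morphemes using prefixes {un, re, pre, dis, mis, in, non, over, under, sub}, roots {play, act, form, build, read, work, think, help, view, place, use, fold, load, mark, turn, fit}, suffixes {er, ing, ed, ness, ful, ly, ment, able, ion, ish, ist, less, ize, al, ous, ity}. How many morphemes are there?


Segmenting 'workous' against the inventory:
  'work' -> root (morpheme 1)
  'ous' -> suffix (morpheme 2)
Total morphemes: 2

2


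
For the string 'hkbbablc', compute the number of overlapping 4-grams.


String 'hkbbablc' has length L = 8.
Number of overlapping n-grams = L - n + 1
Substituting: 8 - 4 + 1 = 5

5


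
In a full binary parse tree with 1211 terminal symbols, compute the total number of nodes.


Leaf nodes (terminals): 1211
Internal nodes = n - 1 = 1211 - 1 = 1210
Total = leaves + internal = 1211 + 1210 = 2421

2421


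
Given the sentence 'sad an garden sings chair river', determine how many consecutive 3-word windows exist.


Word trigrams from [6] words:
  Trigram 1: (sad an garden)
  Trigram 2: (an garden sings)
  Trigram 3: (garden sings chair)
  Trigram 4: (sings chair river)
Total word trigrams: 6 - 2 = 4

4


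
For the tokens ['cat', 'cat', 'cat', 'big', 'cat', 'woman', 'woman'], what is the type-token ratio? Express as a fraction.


Tokens: 7
Unique types: ('big', 'cat', 'woman') = 3
TTR = 3/7
Already in lowest terms.

3/7


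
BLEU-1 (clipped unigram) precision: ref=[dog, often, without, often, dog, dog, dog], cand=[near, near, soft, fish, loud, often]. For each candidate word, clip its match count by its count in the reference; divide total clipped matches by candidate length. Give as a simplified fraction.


Reference word counts: {'dog': 4, 'often': 2, 'without': 1}
Checking each candidate word (with clipping):
  'near' -> not in reference -> no match (matches: 0)
  'near' -> not in reference -> no match (matches: 0)
  'soft' -> not in reference -> no match (matches: 0)
  'fish' -> not in reference -> no match (matches: 0)
  'loud' -> not in reference -> no match (matches: 0)
  'often' -> in reference (ref count 2, used 1/2) -> match (matches: 1)
Clipped matches: 1, Candidate length: 6
Precision = 1/6

1/6


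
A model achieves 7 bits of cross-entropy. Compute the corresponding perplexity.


Perplexity formula: PP = 2^H
H = 7
PP = 2^7
Steps: 2^1 = 2, 2^2 = 4, 2^3 = 8, 2^4 = 16, 2^5 = 32, 2^6 = 64, 2^7 = 128
PP = 128

128


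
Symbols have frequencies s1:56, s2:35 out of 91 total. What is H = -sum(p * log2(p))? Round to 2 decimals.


Computing entropy H = -sum(p_i * log2(p_i)):
  s1: p = 56/91 = 0.6154, -p*log2(p) = 0.4310
  s2: p = 35/91 = 0.3846, -p*log2(p) = 0.5302
H = sum of terms = 0.9612
Rounded to 2 decimals: 0.96

0.96


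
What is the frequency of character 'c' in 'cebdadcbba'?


Scanning 'cebdadcbba' for 'c':
  Position 0: 'c' -> MATCH (count: 1)
  Position 6: 'c' -> MATCH (count: 2)
Total occurrences of 'c': 2

2


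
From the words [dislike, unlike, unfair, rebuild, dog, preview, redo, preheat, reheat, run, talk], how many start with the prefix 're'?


Checking each word for prefix 're':
  'dislike' -> no (count: 0)
  'unlike' -> no (count: 0)
  'unfair' -> no (count: 0)
  'rebuild' -> YES, starts with 're' (count: 1)
  'dog' -> no (count: 1)
  'preview' -> no (count: 1)
  'redo' -> YES, starts with 're' (count: 2)
  'preheat' -> no (count: 2)
  'reheat' -> YES, starts with 're' (count: 3)
  'run' -> no (count: 3)
  'talk' -> no (count: 3)
Total with prefix 're': 3

3


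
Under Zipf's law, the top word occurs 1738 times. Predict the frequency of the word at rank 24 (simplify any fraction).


Zipf's law: freq(rank) = f1 / rank
f1 = 1738, rank = 24
freq = 1738 / 24
GCD(1738, 24) = 2
Simplified: 869/12

869/12


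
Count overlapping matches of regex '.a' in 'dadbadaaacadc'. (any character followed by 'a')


Pattern: .a means any character followed by 'a'.
Scanning 'dadbadaaacadc' position-by-position:
  Pos 0: window 'da' -> MATCH
  Pos 1: window 'ad' -> no
  Pos 2: window 'db' -> no
  Pos 3: window 'ba' -> MATCH
  Pos 4: window 'ad' -> no
  Pos 5: window 'da' -> MATCH
  Pos 6: window 'aa' -> MATCH
  Pos 7: window 'aa' -> MATCH
  Pos 8: window 'ac' -> no
  Pos 9: window 'ca' -> MATCH
  Pos 10: window 'ad' -> no
  Pos 11: window 'dc' -> no
  Pos 12: window 'c' -> no
Total matches: 6

6


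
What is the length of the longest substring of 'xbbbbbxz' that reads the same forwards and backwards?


Scanning 'xbbbbbxz' for palindromic substrings.
Substring at positions 0-6: 'xbbbbbx'.
Check: reverse('xbbbbbx') = 'xbbbbbx' -> palindrome confirmed.
Neighbouring characters ('-' / 'z') break symmetry, so it cannot extend further.
No longer palindromic substring exists; longest length = 7

7


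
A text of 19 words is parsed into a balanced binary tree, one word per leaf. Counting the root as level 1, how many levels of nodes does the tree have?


In a balanced binary tree with n leaves the deepest leaf is ceil(log2(n)) edges below the root,
so counting node levels inclusive of root and leaves gives ceil(log2(n)) + 1 levels.
log2(19) = 4.2479
ceil(4.2479) = 5
levels = 5 + 1 = 6

6


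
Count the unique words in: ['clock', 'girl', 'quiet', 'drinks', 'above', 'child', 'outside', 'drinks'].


Listing all tokens and tracking unique types:
  Token 1: 'clock' -> NEW (unique so far: 1)
  Token 2: 'girl' -> NEW (unique so far: 2)
  Token 3: 'quiet' -> NEW (unique so far: 3)
  Token 4: 'drinks' -> NEW (unique so far: 4)
  Token 5: 'above' -> NEW (unique so far: 5)
  Token 6: 'child' -> NEW (unique so far: 6)
  Token 7: 'outside' -> NEW (unique so far: 7)
  Token 8: 'drinks' -> duplicate (unique so far: 7)
Unique types: ('above', 'child', 'clock', 'drinks', 'girl', 'outside', 'quiet')
Vocabulary size: 7

7


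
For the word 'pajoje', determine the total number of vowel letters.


Scanning each character of 'pajoje':
  Position 1: 'p' -> consonant (running count: 0)
  Position 2: 'a' -> vowel (running count: 1)
  Position 3: 'j' -> consonant (running count: 1)
  Position 4: 'o' -> vowel (running count: 2)
  Position 5: 'j' -> consonant (running count: 2)
  Position 6: 'e' -> vowel (running count: 3)
Total vowels: 3

3


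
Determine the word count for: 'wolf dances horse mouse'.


Counting words by splitting on spaces:
  Word 1: 'wolf'
  Word 2: 'dances'
  Word 3: 'horse'
  Word 4: 'mouse'
Total words: 4

4


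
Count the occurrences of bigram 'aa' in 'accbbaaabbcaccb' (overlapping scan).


Scanning 'accbbaaabbcaccb' for bigram 'aa':
  Position 0: 'ac' -> no
  Position 1: 'cc' -> no
  Position 2: 'cb' -> no
  Position 3: 'bb' -> no
  Position 4: 'ba' -> no
  Position 5: 'aa' -> MATCH
  Position 6: 'aa' -> MATCH
  Position 7: 'ab' -> no
  Position 8: 'bb' -> no
  Position 9: 'bc' -> no
  Position 10: 'ca' -> no
  Position 11: 'ac' -> no
  Position 12: 'cc' -> no
  Position 13: 'cb' -> no
Total matches: 2

2


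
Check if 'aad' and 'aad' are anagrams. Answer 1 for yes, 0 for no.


Sort characters of 'aad': 'aad'
Sort characters of 'aad': 'aad'
Sorted forms match -> they ARE anagrams
Result: 1

1


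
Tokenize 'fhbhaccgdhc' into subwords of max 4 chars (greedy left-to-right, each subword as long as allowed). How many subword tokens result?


'fhbhaccgdhc' has 11 characters.
Chunking with max size 4:
  Chunk 1: 'fhbh' (positions 0-3)
  Chunk 2: 'accg' (positions 4-7)
  Chunk 3: 'dhc' (positions 8-10)
Total chunks: ceil(11 / 4) = 3

3


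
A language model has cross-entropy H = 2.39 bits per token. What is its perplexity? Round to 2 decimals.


Perplexity formula: PP = 2^H
H = 2.39
PP = 2^2.39
Decompose: 2^2.39 = 2^2 * 2^0.39
2^2 = 4, 2^0.39 ~ 1.3103934
PP ~ 4 * 1.3103934 = 5.2415736
Rounded to 2 decimals: 5.24

5.24


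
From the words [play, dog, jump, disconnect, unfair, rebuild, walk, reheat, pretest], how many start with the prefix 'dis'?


Checking each word for prefix 'dis':
  'play' -> no (count: 0)
  'dog' -> no (count: 0)
  'jump' -> no (count: 0)
  'disconnect' -> YES, starts with 'dis' (count: 1)
  'unfair' -> no (count: 1)
  'rebuild' -> no (count: 1)
  'walk' -> no (count: 1)
  'reheat' -> no (count: 1)
  'pretest' -> no (count: 1)
Total with prefix 'dis': 1

1


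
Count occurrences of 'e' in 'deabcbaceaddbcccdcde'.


Scanning 'deabcbaceaddbcccdcde' for 'e':
  Position 1: 'e' -> MATCH (count: 1)
  Position 8: 'e' -> MATCH (count: 2)
  Position 19: 'e' -> MATCH (count: 3)
Total occurrences of 'e': 3

3


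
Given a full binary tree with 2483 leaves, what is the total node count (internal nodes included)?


Leaf nodes (terminals): 2483
Internal nodes = n - 1 = 2483 - 1 = 2482
Total = leaves + internal = 2483 + 2482 = 4965

4965


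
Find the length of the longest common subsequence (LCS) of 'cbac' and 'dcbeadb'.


DP table for LCS of 'cbac' and 'dcbeadb':
       d  c  b  e  a  d  b
    0  0  0  0  0  0  0  0
  c 0  0  1  1  1  1  1  1
  b 0  0  1  2  2  2  2  2
  a 0  0  1  2  2  3  3  3
  c 0  0  1  2  2  3  3  3
LCS: 'cba'
LCS length = 3

3


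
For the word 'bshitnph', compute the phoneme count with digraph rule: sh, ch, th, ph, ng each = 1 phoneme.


Parsing 'bshitnph' greedily, digraphs first:
  'b' -> consonant phoneme (phonemes so far: 1)
  'sh' -> digraph (1 consonant phoneme) (phonemes so far: 2)
  'i' -> vowel phoneme (phonemes so far: 3)
  't' -> consonant phoneme (phonemes so far: 4)
  'n' -> consonant phoneme (phonemes so far: 5)
  'ph' -> digraph (1 consonant phoneme) (phonemes so far: 6)
Total phonemes: 6

6


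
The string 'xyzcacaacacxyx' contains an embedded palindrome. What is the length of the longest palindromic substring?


Scanning 'xyzcacaacacxyx' for palindromic substrings.
Substring at positions 3-10: 'cacaacac'.
Check: reverse('cacaacac') = 'cacaacac' -> palindrome confirmed.
Neighbouring characters ('z' / 'x') break symmetry, so it cannot extend further.
No longer palindromic substring exists; longest length = 8

8


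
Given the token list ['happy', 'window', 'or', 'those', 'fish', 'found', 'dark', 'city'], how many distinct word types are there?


Listing all tokens and tracking unique types:
  Token 1: 'happy' -> NEW (unique so far: 1)
  Token 2: 'window' -> NEW (unique so far: 2)
  Token 3: 'or' -> NEW (unique so far: 3)
  Token 4: 'those' -> NEW (unique so far: 4)
  Token 5: 'fish' -> NEW (unique so far: 5)
  Token 6: 'found' -> NEW (unique so far: 6)
  Token 7: 'dark' -> NEW (unique so far: 7)
  Token 8: 'city' -> NEW (unique so far: 8)
Unique types: ('city', 'dark', 'fish', 'found', 'happy', 'or', 'those', 'window')
Vocabulary size: 8

8


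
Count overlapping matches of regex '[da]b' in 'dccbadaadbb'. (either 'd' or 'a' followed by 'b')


Pattern: [da]b means either 'd' or 'a' followed by 'b'.
Scanning 'dccbadaadbb' position-by-position:
  Pos 0: window 'dc' -> no
  Pos 1: window 'cc' -> no
  Pos 2: window 'cb' -> no
  Pos 3: window 'ba' -> no
  Pos 4: window 'ad' -> no
  Pos 5: window 'da' -> no
  Pos 6: window 'aa' -> no
  Pos 7: window 'ad' -> no
  Pos 8: window 'db' -> MATCH
  Pos 9: window 'bb' -> no
  Pos 10: window 'b' -> no
Total matches: 1

1


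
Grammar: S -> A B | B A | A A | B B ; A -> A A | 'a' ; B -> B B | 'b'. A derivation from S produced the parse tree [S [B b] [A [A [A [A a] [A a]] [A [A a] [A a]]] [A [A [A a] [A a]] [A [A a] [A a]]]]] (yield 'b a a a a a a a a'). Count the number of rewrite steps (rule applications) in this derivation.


Every bracketed nonterminal node [X ...] in the tree is produced by exactly one rule application.
Reading the tree off as a leftmost derivation:
  Step 1: S  =>  B A   (applied S -> B A)
  Step 2: B A  =>  b A   (applied B -> b)
  Step 3: b A  =>  b A A   (applied A -> A A)
  Step 4: b A A  =>  b A A A   (applied A -> A A)
  Step 5: b A A A  =>  b A A A A   (applied A -> A A)
  Step 6: b A A A A  =>  b a A A A   (applied A -> a)
  Step 7: b a A A A  =>  b a a A A   (applied A -> a)
  Step 8: b a a A A  =>  b a a A A A   (applied A -> A A)
  Step 9: b a a A A A  =>  b a a a A A   (applied A -> a)
  Step 10: b a a a A A  =>  b a a a a A   (applied A -> a)
  Step 11: b a a a a A  =>  b a a a a A A   (applied A -> A A)
  Step 12: b a a a a A A  =>  b a a a a A A A   (applied A -> A A)
  Step 13: b a a a a A A A  =>  b a a a a a A A   (applied A -> a)
  Step 14: b a a a a a A A  =>  b a a a a a a A   (applied A -> a)
  Step 15: b a a a a a a A  =>  b a a a a a a A A   (applied A -> A A)
  Step 16: b a a a a a a A A  =>  b a a a a a a a A   (applied A -> a)
  Step 17: b a a a a a a a A  =>  b a a a a a a a a   (applied A -> a)
Final yield: b a a a a a a a a
Total rewrite steps: 17

17


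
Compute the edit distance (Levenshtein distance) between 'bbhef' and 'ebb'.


Building DP table for s1='bbhef' (len 5) and s2='ebb' (len 3):
       e  b  b
    0  1  2  3
  b 1  1  1  2
  b 2  2  1  1
  h 3  3  2  2
  e 4  3  3  3
  f 5  4  4  4
Edit distance = dp[5][3] = 4

4


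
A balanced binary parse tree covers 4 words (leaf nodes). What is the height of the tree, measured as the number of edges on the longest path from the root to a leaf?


In a balanced binary tree with n leaves the deepest leaf is ceil(log2(n)) edges below the root.
log2(4) = 2.0000
ceil(2.0000) = 2
height (edges) = 2

2
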